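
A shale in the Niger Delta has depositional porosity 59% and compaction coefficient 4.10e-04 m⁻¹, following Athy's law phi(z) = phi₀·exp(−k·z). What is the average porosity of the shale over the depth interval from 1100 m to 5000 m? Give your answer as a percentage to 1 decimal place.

Working in km (1 km = 1000 m; k in km⁻¹ = k in m⁻¹ × 1000):
⟨phi⟩ = (1/(z₂−z₁)) ∫ phi₀ e^(−kz) dz = phi₀·(e^(−k·z₁) − e^(−k·z₂)) / (k·(z₂−z₁))
e^(−0.41×1.1) = 0.6370; e^(−0.41×5) = 0.1287
⟨phi⟩ = 0.59 × (0.6370 − 0.1287) / (0.41 × 3.9) = 0.59 × 0.3179 = 0.1875

18.8%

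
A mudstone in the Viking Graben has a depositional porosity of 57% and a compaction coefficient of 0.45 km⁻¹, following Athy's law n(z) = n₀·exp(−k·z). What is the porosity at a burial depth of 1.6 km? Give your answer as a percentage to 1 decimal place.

n = n₀·exp(−k·z) = 0.57 × exp(−0.45 × 1.6) = 0.57 × exp(−0.72)
  = 0.57 × 0.4868 = 0.2774

27.7%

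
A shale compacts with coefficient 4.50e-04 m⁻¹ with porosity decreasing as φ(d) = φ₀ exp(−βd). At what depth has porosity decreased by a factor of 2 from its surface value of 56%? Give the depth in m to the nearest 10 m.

1540 m

Working in km (1 km = 1000 m; β in km⁻¹ = β in m⁻¹ × 1000):
φ/φ₀ = 1/2 ⇒ exp(−β·d) = 1/2 ⇒ d = ln(2) / β
d = 0.6931 / 0.45 = 1.540 km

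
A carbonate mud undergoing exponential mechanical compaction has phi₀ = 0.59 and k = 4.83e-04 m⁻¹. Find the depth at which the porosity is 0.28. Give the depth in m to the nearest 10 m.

Working in km (1 km = 1000 m; k in km⁻¹ = k in m⁻¹ × 1000):
Invert Athy's law: d = ln(phi₀/phi) / k
d = ln(0.59/0.28) / 0.483 = ln(2.107) / 0.483 = 0.7453 / 0.483 = 1.543 km

1540 m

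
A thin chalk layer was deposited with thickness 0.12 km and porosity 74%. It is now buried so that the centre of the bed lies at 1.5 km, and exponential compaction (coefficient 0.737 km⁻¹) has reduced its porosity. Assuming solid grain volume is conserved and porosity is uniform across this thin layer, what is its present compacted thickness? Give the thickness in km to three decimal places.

Porosity at 1.5 km: phi = 0.74·exp(−0.737×1.5) = 0.2450
Solid-volume conservation: h(1−phi) = h₀(1−phi₀) ⇒ h = h₀·(1−phi₀)/(1−phi)
h = 0.12 × (1 − 0.74)/(1 − 0.2450) = 0.12 × 0.3444 = 0.0413 km

0.041 km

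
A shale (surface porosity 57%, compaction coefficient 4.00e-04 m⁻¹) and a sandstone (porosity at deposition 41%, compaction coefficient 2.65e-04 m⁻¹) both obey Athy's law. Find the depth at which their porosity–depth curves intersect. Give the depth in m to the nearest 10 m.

Working in km (1 km = 1000 m; β in km⁻¹ = β in m⁻¹ × 1000):
Set n₀ₐ e^(−βₐZ) = n₀ᵦ e^(−βᵦZ) ⇒ ln(n₀ₐ/n₀ᵦ) = (βₐ − βᵦ)·Z
Z = ln(0.57/0.41) / (0.4 − 0.265) = 0.3295 / 0.135 = 2.441 km

2440 m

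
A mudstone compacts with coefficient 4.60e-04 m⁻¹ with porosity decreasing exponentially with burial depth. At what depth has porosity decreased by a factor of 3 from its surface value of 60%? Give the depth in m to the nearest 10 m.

Working in km (1 km = 1000 m; β in km⁻¹ = β in m⁻¹ × 1000):
n/n₀ = 1/3 ⇒ exp(−β·Z) = 1/3 ⇒ Z = ln(3) / β
Z = 1.0986 / 0.46 = 2.388 km

2390 m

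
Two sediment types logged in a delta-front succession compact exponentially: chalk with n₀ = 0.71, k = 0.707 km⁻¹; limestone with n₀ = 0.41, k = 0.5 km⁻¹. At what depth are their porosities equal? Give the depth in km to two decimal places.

Set n₀ₐ e^(−kₐz) = n₀ᵦ e^(−kᵦz) ⇒ ln(n₀ₐ/n₀ᵦ) = (kₐ − kᵦ)·z
z = ln(0.71/0.41) / (0.707 − 0.5) = 0.5491 / 0.207 = 2.653 km

2.65 km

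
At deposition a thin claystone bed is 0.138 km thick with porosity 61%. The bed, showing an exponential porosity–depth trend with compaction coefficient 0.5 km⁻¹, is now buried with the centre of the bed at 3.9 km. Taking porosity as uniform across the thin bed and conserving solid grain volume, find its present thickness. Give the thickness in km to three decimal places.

0.059 km

Porosity at 3.9 km: phi = 0.61·exp(−0.5×3.9) = 0.0868
Solid-volume conservation: h(1−phi) = h₀(1−phi₀) ⇒ h = h₀·(1−phi₀)/(1−phi)
h = 0.138 × (1 − 0.61)/(1 − 0.0868) = 0.138 × 0.4271 = 0.0589 km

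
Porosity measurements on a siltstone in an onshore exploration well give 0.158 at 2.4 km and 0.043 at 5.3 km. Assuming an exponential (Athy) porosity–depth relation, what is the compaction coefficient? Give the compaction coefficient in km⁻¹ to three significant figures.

Athy: phi(Z) = phi₀ e^(−βZ) ⇒ phi₁/phi₂ = e^{β(Z₂−Z₁)} ⇒ β = ln(phi₁/phi₂)/(Z₂−Z₁)
β = ln(0.158/0.043) / (5.3 − 2.4) = ln(3.674) / 2.9 = 1.3014 / 2.9 = 0.4488 km⁻¹

0.449 km⁻¹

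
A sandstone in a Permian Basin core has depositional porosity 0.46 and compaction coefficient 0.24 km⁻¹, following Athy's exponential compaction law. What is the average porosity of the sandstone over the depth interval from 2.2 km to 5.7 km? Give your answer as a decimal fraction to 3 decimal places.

0.184

⟨n⟩ = (1/(Z₂−Z₁)) ∫ n₀ e^(−kZ) dZ = n₀·(e^(−k·Z₁) − e^(−k·Z₂)) / (k·(Z₂−Z₁))
e^(−0.24×2.2) = 0.5898; e^(−0.24×5.7) = 0.2546
⟨n⟩ = 0.46 × (0.5898 − 0.2546) / (0.24 × 3.5) = 0.46 × 0.3990 = 0.1835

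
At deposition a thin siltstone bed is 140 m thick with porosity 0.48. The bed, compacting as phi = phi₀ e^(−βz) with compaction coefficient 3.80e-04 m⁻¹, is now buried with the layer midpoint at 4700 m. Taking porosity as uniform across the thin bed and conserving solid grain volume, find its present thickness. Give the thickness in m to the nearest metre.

Working in km (1 km = 1000 m; β in km⁻¹ = β in m⁻¹ × 1000):
Porosity at 4.7 km: phi = 0.48·exp(−0.38×4.7) = 0.0805
Solid-volume conservation: h(1−phi) = h₀(1−phi₀) ⇒ h = h₀·(1−phi₀)/(1−phi)
h = 0.14 × (1 − 0.48)/(1 − 0.0805) = 0.14 × 0.5655 = 0.0792 km

79 m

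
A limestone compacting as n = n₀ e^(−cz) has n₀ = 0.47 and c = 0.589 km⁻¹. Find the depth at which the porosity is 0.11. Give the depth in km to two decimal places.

2.47 km

Invert Athy's law: z = ln(n₀/n) / c
z = ln(0.47/0.11) / 0.589 = ln(4.273) / 0.589 = 1.4523 / 0.589 = 2.466 km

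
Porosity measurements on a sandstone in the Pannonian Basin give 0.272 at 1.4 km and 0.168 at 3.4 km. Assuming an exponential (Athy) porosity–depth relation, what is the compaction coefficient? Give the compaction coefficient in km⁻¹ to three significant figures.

0.241 km⁻¹

Athy: phi(d) = phi₀ e^(−kd) ⇒ phi₁/phi₂ = e^{k(d₂−d₁)} ⇒ k = ln(phi₁/phi₂)/(d₂−d₁)
k = ln(0.272/0.168) / (3.4 − 1.4) = ln(1.619) / 2 = 0.4818 / 2 = 0.2409 km⁻¹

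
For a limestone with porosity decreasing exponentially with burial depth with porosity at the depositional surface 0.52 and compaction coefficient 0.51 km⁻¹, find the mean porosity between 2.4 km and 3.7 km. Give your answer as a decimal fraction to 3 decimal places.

⟨n⟩ = (1/(d₂−d₁)) ∫ n₀ e^(−cd) dd = n₀·(e^(−c·d₁) − e^(−c·d₂)) / (c·(d₂−d₁))
e^(−0.51×2.4) = 0.2941; e^(−0.51×3.7) = 0.1515
⟨n⟩ = 0.52 × (0.2941 − 0.1515) / (0.51 × 1.3) = 0.52 × 0.2150 = 0.1118

0.112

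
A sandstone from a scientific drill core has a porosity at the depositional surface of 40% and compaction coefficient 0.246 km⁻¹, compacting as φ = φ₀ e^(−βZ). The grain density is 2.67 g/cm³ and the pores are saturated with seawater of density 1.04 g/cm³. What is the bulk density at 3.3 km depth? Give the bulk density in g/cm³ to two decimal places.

2.38 g/cm³

Porosity at depth: φ = 0.4·exp(−0.246×3.3) = 0.4×0.4441 = 0.1776
Bulk density: ρ_b = (1−φ)ρ_g + φ·ρ_f = 0.8224×2.67 + 0.1776×1.04
       = 2.196 + 0.185 = 2.380 g/cm³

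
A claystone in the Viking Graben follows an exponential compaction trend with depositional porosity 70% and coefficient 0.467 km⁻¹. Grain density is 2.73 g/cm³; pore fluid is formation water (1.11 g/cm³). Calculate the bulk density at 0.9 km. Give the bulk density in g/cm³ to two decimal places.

Porosity at depth: phi = 0.7·exp(−0.467×0.9) = 0.7×0.6568 = 0.4598
Bulk density: ρ_b = (1−phi)ρ_g + phi·ρ_f = 0.5402×2.73 + 0.4598×1.11
       = 1.475 + 0.510 = 1.985 g/cm³

1.99 g/cm³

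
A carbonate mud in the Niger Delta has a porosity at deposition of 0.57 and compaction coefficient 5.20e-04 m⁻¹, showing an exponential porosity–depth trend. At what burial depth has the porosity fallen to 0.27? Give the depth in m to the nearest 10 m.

1440 m

Working in km (1 km = 1000 m; c in km⁻¹ = c in m⁻¹ × 1000):
Invert Athy's law: z = ln(n₀/n) / c
z = ln(0.57/0.27) / 0.52 = ln(2.111) / 0.52 = 0.7472 / 0.52 = 1.437 km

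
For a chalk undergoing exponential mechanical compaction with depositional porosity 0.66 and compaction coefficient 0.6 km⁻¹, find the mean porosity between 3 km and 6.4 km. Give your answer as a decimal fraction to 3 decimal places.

⟨φ⟩ = (1/(d₂−d₁)) ∫ φ₀ e^(−cd) dd = φ₀·(e^(−c·d₁) − e^(−c·d₂)) / (c·(d₂−d₁))
e^(−0.6×3) = 0.1653; e^(−0.6×6.4) = 0.0215
⟨φ⟩ = 0.66 × (0.1653 − 0.0215) / (0.6 × 3.4) = 0.66 × 0.0705 = 0.0465

0.047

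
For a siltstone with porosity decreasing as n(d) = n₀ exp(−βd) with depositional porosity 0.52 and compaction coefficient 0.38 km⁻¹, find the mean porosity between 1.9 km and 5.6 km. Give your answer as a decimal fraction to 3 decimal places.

⟨n⟩ = (1/(d₂−d₁)) ∫ n₀ e^(−βd) dd = n₀·(e^(−β·d₁) − e^(−β·d₂)) / (β·(d₂−d₁))
e^(−0.38×1.9) = 0.4858; e^(−0.38×5.6) = 0.1191
⟨n⟩ = 0.52 × (0.4858 − 0.1191) / (0.38 × 3.7) = 0.52 × 0.2608 = 0.1356

0.136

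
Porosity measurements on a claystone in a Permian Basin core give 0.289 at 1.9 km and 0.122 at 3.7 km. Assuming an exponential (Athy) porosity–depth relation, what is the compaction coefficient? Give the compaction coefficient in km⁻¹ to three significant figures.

0.479 km⁻¹

Athy: φ(z) = φ₀ e^(−kz) ⇒ φ₁/φ₂ = e^{k(z₂−z₁)} ⇒ k = ln(φ₁/φ₂)/(z₂−z₁)
k = ln(0.289/0.122) / (3.7 − 1.9) = ln(2.369) / 1.8 = 0.8624 / 1.8 = 0.4791 km⁻¹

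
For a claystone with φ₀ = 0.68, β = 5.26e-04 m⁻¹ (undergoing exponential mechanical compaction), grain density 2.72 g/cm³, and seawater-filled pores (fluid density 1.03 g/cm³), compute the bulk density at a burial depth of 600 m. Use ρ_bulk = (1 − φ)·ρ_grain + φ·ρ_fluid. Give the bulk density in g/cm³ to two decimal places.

Working in km (1 km = 1000 m; β in km⁻¹ = β in m⁻¹ × 1000):
Porosity at depth: φ = 0.68·exp(−0.526×0.6) = 0.68×0.7294 = 0.4960
Bulk density: ρ_b = (1−φ)ρ_g + φ·ρ_f = 0.5040×2.72 + 0.4960×1.03
       = 1.371 + 0.511 = 1.882 g/cm³

1.88 g/cm³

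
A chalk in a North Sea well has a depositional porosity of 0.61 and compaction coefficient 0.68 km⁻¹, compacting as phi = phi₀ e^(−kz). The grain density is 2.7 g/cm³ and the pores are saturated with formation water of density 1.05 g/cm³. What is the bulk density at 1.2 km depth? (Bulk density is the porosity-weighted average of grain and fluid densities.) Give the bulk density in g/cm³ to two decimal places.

2.25 g/cm³

Porosity at depth: phi = 0.61·exp(−0.68×1.2) = 0.61×0.4422 = 0.2697
Bulk density: ρ_b = (1−phi)ρ_g + phi·ρ_f = 0.7303×2.7 + 0.2697×1.05
       = 1.972 + 0.283 = 2.255 g/cm³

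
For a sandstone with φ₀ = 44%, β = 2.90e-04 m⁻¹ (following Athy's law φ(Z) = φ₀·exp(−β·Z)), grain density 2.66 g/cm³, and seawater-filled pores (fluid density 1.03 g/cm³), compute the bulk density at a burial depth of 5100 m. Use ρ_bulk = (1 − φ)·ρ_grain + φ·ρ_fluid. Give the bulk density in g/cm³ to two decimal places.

2.50 g/cm³

Working in km (1 km = 1000 m; β in km⁻¹ = β in m⁻¹ × 1000):
Porosity at depth: φ = 0.44·exp(−0.29×5.1) = 0.44×0.2279 = 0.1003
Bulk density: ρ_b = (1−φ)ρ_g + φ·ρ_f = 0.8997×2.66 + 0.1003×1.03
       = 2.393 + 0.103 = 2.497 g/cm³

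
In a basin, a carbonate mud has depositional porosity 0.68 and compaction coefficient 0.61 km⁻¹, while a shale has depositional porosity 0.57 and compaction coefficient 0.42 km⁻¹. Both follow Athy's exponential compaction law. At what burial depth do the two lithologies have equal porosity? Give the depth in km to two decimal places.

Set n₀ₐ e^(−kₐz) = n₀ᵦ e^(−kᵦz) ⇒ ln(n₀ₐ/n₀ᵦ) = (kₐ − kᵦ)·z
z = ln(0.68/0.57) / (0.61 − 0.42) = 0.1765 / 0.19 = 0.929 km

0.93 km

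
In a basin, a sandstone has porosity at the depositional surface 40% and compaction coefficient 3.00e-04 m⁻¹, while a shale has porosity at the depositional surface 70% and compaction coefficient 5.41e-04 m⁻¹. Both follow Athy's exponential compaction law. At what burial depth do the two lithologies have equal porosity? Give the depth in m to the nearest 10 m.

Working in km (1 km = 1000 m; k in km⁻¹ = k in m⁻¹ × 1000):
Set n₀ₐ e^(−kₐd) = n₀ᵦ e^(−kᵦd) ⇒ ln(n₀ₐ/n₀ᵦ) = (kₐ − kᵦ)·d
d = ln(0.4/0.7) / (0.3 − 0.541) = -0.5596 / -0.241 = 2.322 km

2320 m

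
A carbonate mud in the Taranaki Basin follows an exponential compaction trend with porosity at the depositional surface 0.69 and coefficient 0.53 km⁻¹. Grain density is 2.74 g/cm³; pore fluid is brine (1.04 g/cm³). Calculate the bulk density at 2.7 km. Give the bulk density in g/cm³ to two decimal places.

Porosity at depth: n = 0.69·exp(−0.53×2.7) = 0.69×0.2391 = 0.1650
Bulk density: ρ_b = (1−n)ρ_g + n·ρ_f = 0.8350×2.74 + 0.1650×1.04
       = 2.288 + 0.172 = 2.460 g/cm³

2.46 g/cm³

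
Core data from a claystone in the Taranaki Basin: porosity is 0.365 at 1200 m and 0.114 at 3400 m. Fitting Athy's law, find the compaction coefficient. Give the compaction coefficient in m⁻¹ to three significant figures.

Working in km (1 km = 1000 m; β in km⁻¹ = β in m⁻¹ × 1000):
Athy: φ(Z) = φ₀ e^(−βZ) ⇒ φ₁/φ₂ = e^{β(Z₂−Z₁)} ⇒ β = ln(φ₁/φ₂)/(Z₂−Z₁)
β = ln(0.365/0.114) / (3.4 − 1.2) = ln(3.202) / 2.2 = 1.1637 / 2.2 = 0.529 km⁻¹

0.000529 m⁻¹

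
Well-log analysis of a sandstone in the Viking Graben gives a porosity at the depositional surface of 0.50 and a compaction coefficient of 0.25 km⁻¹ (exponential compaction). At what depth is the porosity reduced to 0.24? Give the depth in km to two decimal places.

2.94 km

Invert Athy's law: z = ln(φ₀/φ) / β
z = ln(0.5/0.24) / 0.25 = ln(2.083) / 0.25 = 0.7340 / 0.25 = 2.936 km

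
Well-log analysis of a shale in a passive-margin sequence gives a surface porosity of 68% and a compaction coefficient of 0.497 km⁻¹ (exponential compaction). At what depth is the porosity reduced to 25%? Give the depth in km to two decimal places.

2.01 km

Invert Athy's law: d = ln(n₀/n) / β
d = ln(0.68/0.25) / 0.497 = ln(2.72) / 0.497 = 1.0006 / 0.497 = 2.013 km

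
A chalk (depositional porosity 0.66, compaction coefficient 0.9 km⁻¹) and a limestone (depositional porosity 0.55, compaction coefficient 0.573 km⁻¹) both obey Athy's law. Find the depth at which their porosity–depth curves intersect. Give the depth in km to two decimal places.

0.56 km

Set n₀ₐ e^(−cₐd) = n₀ᵦ e^(−cᵦd) ⇒ ln(n₀ₐ/n₀ᵦ) = (cₐ − cᵦ)·d
d = ln(0.66/0.55) / (0.9 − 0.573) = 0.1823 / 0.327 = 0.558 km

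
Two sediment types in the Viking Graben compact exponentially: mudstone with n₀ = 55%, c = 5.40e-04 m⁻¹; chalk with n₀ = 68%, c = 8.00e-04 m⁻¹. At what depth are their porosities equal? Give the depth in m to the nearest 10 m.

820 m

Working in km (1 km = 1000 m; c in km⁻¹ = c in m⁻¹ × 1000):
Set n₀ₐ e^(−cₐd) = n₀ᵦ e^(−cᵦd) ⇒ ln(n₀ₐ/n₀ᵦ) = (cₐ − cᵦ)·d
d = ln(0.55/0.68) / (0.54 − 0.8) = -0.2122 / -0.26 = 0.816 km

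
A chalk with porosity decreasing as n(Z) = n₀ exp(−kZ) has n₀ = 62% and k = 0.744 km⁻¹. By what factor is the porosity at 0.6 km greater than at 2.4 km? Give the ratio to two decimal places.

3.82

n(Z₁)/n(Z₂) = e^(−k·Z₁)/e^(−k·Z₂) = e^{k(Z₂−Z₁)}
= exp(0.744 × 1.8) = exp(1.339) = 3.8160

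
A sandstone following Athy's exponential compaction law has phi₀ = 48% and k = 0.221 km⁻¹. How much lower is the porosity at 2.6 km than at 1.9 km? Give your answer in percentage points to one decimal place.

4.5 percentage points

phi(1.9) = 0.48·e^(−0.221×1.9) = 0.3154
phi(2.6) = 0.48·e^(−0.221×2.6) = 0.2702
Δphi = 0.3154 − 0.2702 = 0.0452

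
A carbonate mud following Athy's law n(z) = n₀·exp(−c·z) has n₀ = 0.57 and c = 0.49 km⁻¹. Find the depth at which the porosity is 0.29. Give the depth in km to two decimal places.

1.38 km

Invert Athy's law: z = ln(n₀/n) / c
z = ln(0.57/0.29) / 0.49 = ln(1.966) / 0.49 = 0.6758 / 0.49 = 1.379 km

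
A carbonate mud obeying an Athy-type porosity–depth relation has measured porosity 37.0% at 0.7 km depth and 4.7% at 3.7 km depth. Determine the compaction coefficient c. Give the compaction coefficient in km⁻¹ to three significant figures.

0.688 km⁻¹

Athy: n(d) = n₀ e^(−cd) ⇒ n₁/n₂ = e^{c(d₂−d₁)} ⇒ c = ln(n₁/n₂)/(d₂−d₁)
c = ln(0.37/0.047) / (3.7 − 0.7) = ln(7.872) / 3 = 2.0634 / 3 = 0.6878 km⁻¹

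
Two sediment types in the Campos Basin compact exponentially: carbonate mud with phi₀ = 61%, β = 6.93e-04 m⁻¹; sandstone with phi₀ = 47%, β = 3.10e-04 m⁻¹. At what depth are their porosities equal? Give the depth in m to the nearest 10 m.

680 m

Working in km (1 km = 1000 m; β in km⁻¹ = β in m⁻¹ × 1000):
Set phi₀ₐ e^(−βₐZ) = phi₀ᵦ e^(−βᵦZ) ⇒ ln(phi₀ₐ/phi₀ᵦ) = (βₐ − βᵦ)·Z
Z = ln(0.61/0.47) / (0.693 − 0.31) = 0.2607 / 0.383 = 0.681 km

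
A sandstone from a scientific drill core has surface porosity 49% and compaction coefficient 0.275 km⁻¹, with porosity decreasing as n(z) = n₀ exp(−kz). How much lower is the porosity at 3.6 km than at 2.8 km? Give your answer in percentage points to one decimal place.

4.5 percentage points

n(2.8) = 0.49·e^(−0.275×2.8) = 0.2269
n(3.6) = 0.49·e^(−0.275×3.6) = 0.1821
Δn = 0.2269 − 0.1821 = 0.0448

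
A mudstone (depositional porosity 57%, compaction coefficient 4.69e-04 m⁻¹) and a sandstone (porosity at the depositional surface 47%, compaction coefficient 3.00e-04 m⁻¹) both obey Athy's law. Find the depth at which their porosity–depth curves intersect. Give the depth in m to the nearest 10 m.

Working in km (1 km = 1000 m; β in km⁻¹ = β in m⁻¹ × 1000):
Set phi₀ₐ e^(−βₐd) = phi₀ᵦ e^(−βᵦd) ⇒ ln(phi₀ₐ/phi₀ᵦ) = (βₐ − βᵦ)·d
d = ln(0.57/0.47) / (0.469 − 0.3) = 0.1929 / 0.169 = 1.141 km

1140 m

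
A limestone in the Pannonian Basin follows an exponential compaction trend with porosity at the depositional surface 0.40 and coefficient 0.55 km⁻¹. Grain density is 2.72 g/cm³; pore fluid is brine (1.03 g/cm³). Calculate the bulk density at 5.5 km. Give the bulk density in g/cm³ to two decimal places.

2.69 g/cm³

Porosity at depth: phi = 0.4·exp(−0.55×5.5) = 0.4×0.0486 = 0.0194
Bulk density: ρ_b = (1−phi)ρ_g + phi·ρ_f = 0.9806×2.72 + 0.0194×1.03
       = 2.667 + 0.020 = 2.687 g/cm³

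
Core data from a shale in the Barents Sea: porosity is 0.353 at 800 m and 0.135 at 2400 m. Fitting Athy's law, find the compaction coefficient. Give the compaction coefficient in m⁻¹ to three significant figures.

Working in km (1 km = 1000 m; β in km⁻¹ = β in m⁻¹ × 1000):
Athy: n(Z) = n₀ e^(−βZ) ⇒ n₁/n₂ = e^{β(Z₂−Z₁)} ⇒ β = ln(n₁/n₂)/(Z₂−Z₁)
β = ln(0.353/0.135) / (2.4 − 0.8) = ln(2.615) / 1.6 = 0.9612 / 1.6 = 0.6007 km⁻¹

0.000601 m⁻¹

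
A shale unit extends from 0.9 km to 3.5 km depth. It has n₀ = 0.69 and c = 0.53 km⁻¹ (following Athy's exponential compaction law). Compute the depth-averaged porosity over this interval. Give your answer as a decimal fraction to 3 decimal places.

0.232

⟨n⟩ = (1/(z₂−z₁)) ∫ n₀ e^(−cz) dz = n₀·(e^(−c·z₁) − e^(−c·z₂)) / (c·(z₂−z₁))
e^(−0.53×0.9) = 0.6206; e^(−0.53×3.5) = 0.1565
⟨n⟩ = 0.69 × (0.6206 − 0.1565) / (0.53 × 2.6) = 0.69 × 0.3369 = 0.2324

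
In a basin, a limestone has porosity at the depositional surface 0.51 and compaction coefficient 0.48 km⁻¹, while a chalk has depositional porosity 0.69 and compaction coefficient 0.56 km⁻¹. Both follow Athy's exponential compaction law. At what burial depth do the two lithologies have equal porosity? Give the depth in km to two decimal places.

3.78 km

Set φ₀ₐ e^(−cₐd) = φ₀ᵦ e^(−cᵦd) ⇒ ln(φ₀ₐ/φ₀ᵦ) = (cₐ − cᵦ)·d
d = ln(0.51/0.69) / (0.48 − 0.56) = -0.3023 / -0.08 = 3.779 km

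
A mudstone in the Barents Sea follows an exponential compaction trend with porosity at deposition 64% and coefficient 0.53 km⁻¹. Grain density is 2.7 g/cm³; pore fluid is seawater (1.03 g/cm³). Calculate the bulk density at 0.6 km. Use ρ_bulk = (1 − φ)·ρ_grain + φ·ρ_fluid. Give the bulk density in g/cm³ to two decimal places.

1.92 g/cm³

Porosity at depth: φ = 0.64·exp(−0.53×0.6) = 0.64×0.7276 = 0.4657
Bulk density: ρ_b = (1−φ)ρ_g + φ·ρ_f = 0.5343×2.7 + 0.4657×1.03
       = 1.443 + 0.480 = 1.922 g/cm³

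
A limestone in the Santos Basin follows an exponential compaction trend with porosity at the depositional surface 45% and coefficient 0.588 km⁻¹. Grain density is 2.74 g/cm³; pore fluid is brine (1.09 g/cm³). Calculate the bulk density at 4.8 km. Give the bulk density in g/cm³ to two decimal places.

2.70 g/cm³

Porosity at depth: n = 0.45·exp(−0.588×4.8) = 0.45×0.0595 = 0.0268
Bulk density: ρ_b = (1−n)ρ_g + n·ρ_f = 0.9732×2.74 + 0.0268×1.09
       = 2.667 + 0.029 = 2.696 g/cm³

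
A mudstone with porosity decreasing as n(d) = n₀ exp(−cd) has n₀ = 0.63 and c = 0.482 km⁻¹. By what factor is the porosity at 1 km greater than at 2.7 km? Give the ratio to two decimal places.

2.27

n(d₁)/n(d₂) = e^(−c·d₁)/e^(−c·d₂) = e^{c(d₂−d₁)}
= exp(0.482 × 1.7) = exp(0.8194) = 2.2691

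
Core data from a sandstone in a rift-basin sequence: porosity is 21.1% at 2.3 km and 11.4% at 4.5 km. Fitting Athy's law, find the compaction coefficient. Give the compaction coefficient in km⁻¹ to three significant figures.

0.280 km⁻¹

Athy: phi(d) = phi₀ e^(−cd) ⇒ phi₁/phi₂ = e^{c(d₂−d₁)} ⇒ c = ln(phi₁/phi₂)/(d₂−d₁)
c = ln(0.211/0.114) / (4.5 − 2.3) = ln(1.851) / 2.2 = 0.6157 / 2.2 = 0.2798 km⁻¹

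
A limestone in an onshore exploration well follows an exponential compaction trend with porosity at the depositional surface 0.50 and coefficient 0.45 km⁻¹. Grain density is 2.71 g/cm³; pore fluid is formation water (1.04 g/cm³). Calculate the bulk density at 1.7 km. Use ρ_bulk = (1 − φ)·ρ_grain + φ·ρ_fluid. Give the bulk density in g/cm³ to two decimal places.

Porosity at depth: n = 0.5·exp(−0.45×1.7) = 0.5×0.4653 = 0.2327
Bulk density: ρ_b = (1−n)ρ_g + n·ρ_f = 0.7673×2.71 + 0.2327×1.04
       = 2.079 + 0.242 = 2.321 g/cm³

2.32 g/cm³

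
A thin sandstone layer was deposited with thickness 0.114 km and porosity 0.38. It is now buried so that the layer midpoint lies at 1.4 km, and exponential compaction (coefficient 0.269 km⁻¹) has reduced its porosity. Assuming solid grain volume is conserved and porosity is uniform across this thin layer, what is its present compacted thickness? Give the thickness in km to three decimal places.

0.096 km

Porosity at 1.4 km: phi = 0.38·exp(−0.269×1.4) = 0.2608
Solid-volume conservation: h(1−phi) = h₀(1−phi₀) ⇒ h = h₀·(1−phi₀)/(1−phi)
h = 0.114 × (1 − 0.38)/(1 − 0.2608) = 0.114 × 0.8387 = 0.0956 km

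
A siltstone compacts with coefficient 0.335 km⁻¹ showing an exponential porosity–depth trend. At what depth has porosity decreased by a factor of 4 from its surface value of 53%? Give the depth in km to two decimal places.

4.14 km

n/n₀ = 1/4 ⇒ exp(−c·z) = 1/4 ⇒ z = ln(4) / c
z = 1.3863 / 0.335 = 4.138 km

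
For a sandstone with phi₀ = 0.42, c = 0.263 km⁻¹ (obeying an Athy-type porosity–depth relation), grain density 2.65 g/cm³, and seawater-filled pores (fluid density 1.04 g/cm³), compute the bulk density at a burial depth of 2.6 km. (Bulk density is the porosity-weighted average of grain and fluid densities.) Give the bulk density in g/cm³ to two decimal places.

2.31 g/cm³

Porosity at depth: phi = 0.42·exp(−0.263×2.6) = 0.42×0.5047 = 0.2120
Bulk density: ρ_b = (1−phi)ρ_g + phi·ρ_f = 0.7880×2.65 + 0.2120×1.04
       = 2.088 + 0.220 = 2.309 g/cm³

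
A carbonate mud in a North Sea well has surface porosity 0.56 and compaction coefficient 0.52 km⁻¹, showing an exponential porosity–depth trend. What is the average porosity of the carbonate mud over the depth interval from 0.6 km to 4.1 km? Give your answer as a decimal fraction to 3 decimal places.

⟨n⟩ = (1/(z₂−z₁)) ∫ n₀ e^(−kz) dz = n₀·(e^(−k·z₁) − e^(−k·z₂)) / (k·(z₂−z₁))
e^(−0.52×0.6) = 0.7320; e^(−0.52×4.1) = 0.1186
⟨n⟩ = 0.56 × (0.7320 − 0.1186) / (0.52 × 3.5) = 0.56 × 0.3370 = 0.1887

0.189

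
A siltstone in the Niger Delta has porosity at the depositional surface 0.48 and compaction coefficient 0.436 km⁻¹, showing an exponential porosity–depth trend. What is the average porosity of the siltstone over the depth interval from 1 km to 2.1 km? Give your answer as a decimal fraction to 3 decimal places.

0.247

⟨phi⟩ = (1/(Z₂−Z₁)) ∫ phi₀ e^(−cZ) dZ = phi₀·(e^(−c·Z₁) − e^(−c·Z₂)) / (c·(Z₂−Z₁))
e^(−0.436×1) = 0.6466; e^(−0.436×2.1) = 0.4003
⟨phi⟩ = 0.48 × (0.6466 − 0.4003) / (0.436 × 1.1) = 0.48 × 0.5136 = 0.2465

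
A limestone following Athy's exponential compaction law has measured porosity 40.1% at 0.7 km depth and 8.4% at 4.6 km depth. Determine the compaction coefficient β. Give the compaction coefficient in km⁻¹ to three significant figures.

Athy: phi(d) = phi₀ e^(−βd) ⇒ phi₁/phi₂ = e^{β(d₂−d₁)} ⇒ β = ln(phi₁/phi₂)/(d₂−d₁)
β = ln(0.401/0.084) / (4.6 − 0.7) = ln(4.774) / 3.9 = 1.5631 / 3.9 = 0.4008 km⁻¹

0.401 km⁻¹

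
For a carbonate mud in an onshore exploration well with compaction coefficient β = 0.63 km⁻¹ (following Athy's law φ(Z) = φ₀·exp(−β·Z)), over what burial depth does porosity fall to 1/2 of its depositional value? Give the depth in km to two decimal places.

φ/φ₀ = 1/2 ⇒ exp(−β·Z) = 1/2 ⇒ Z = ln(2) / β
Z = 0.6931 / 0.63 = 1.100 km

1.10 km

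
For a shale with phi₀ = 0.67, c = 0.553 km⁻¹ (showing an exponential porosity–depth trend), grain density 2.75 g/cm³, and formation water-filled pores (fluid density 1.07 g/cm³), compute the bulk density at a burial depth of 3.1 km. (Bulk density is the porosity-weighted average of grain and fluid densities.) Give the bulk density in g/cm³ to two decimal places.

2.55 g/cm³

Porosity at depth: phi = 0.67·exp(−0.553×3.1) = 0.67×0.1801 = 0.1207
Bulk density: ρ_b = (1−phi)ρ_g + phi·ρ_f = 0.8793×2.75 + 0.1207×1.07
       = 2.418 + 0.129 = 2.547 g/cm³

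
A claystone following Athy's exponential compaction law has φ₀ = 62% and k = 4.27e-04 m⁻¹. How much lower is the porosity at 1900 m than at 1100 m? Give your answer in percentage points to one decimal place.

Working in km (1 km = 1000 m; k in km⁻¹ = k in m⁻¹ × 1000):
φ(1.1) = 0.62·e^(−0.427×1.1) = 0.3876
φ(1.9) = 0.62·e^(−0.427×1.9) = 0.2755
Δφ = 0.3876 − 0.2755 = 0.1122

11.2 percentage points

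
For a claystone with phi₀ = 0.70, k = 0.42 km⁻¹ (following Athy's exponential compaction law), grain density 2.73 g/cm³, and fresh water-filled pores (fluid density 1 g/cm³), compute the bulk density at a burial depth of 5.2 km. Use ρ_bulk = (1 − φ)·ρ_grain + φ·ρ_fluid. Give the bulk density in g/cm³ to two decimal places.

Porosity at depth: phi = 0.7·exp(−0.42×5.2) = 0.7×0.1126 = 0.0788
Bulk density: ρ_b = (1−phi)ρ_g + phi·ρ_f = 0.9212×2.73 + 0.0788×1
       = 2.515 + 0.079 = 2.594 g/cm³

2.59 g/cm³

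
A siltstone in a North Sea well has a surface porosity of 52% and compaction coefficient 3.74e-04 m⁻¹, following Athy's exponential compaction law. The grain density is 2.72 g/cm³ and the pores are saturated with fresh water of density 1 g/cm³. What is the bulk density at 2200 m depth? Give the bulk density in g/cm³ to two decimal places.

2.33 g/cm³

Working in km (1 km = 1000 m; k in km⁻¹ = k in m⁻¹ × 1000):
Porosity at depth: φ = 0.52·exp(−0.374×2.2) = 0.52×0.4392 = 0.2284
Bulk density: ρ_b = (1−φ)ρ_g + φ·ρ_f = 0.7716×2.72 + 0.2284×1
       = 2.099 + 0.228 = 2.327 g/cm³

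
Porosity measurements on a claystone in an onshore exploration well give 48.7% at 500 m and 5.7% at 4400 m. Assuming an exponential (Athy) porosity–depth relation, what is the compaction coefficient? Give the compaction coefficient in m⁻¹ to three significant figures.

Working in km (1 km = 1000 m; β in km⁻¹ = β in m⁻¹ × 1000):
Athy: φ(Z) = φ₀ e^(−βZ) ⇒ φ₁/φ₂ = e^{β(Z₂−Z₁)} ⇒ β = ln(φ₁/φ₂)/(Z₂−Z₁)
β = ln(0.487/0.057) / (4.4 − 0.5) = ln(8.544) / 3.9 = 2.1452 / 3.9 = 0.5501 km⁻¹

0.000550 m⁻¹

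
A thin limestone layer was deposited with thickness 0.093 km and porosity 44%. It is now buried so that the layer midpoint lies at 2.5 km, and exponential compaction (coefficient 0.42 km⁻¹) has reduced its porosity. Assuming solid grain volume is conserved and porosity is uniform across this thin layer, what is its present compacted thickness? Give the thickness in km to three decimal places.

0.062 km

Porosity at 2.5 km: n = 0.44·exp(−0.42×2.5) = 0.1540
Solid-volume conservation: h(1−n) = h₀(1−n₀) ⇒ h = h₀·(1−n₀)/(1−n)
h = 0.093 × (1 − 0.44)/(1 − 0.1540) = 0.093 × 0.6619 = 0.0616 km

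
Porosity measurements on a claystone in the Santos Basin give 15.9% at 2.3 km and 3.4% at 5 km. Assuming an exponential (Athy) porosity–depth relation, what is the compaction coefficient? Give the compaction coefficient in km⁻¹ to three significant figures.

Athy: φ(d) = φ₀ e^(−βd) ⇒ φ₁/φ₂ = e^{β(d₂−d₁)} ⇒ β = ln(φ₁/φ₂)/(d₂−d₁)
β = ln(0.159/0.034) / (5 − 2.3) = ln(4.676) / 2.7 = 1.5425 / 2.7 = 0.5713 km⁻¹

0.571 km⁻¹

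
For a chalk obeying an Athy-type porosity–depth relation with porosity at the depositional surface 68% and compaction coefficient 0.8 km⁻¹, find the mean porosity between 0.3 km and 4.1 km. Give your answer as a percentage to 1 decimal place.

⟨φ⟩ = (1/(Z₂−Z₁)) ∫ φ₀ e^(−kZ) dZ = φ₀·(e^(−k·Z₁) − e^(−k·Z₂)) / (k·(Z₂−Z₁))
e^(−0.8×0.3) = 0.7866; e^(−0.8×4.1) = 0.0376
⟨φ⟩ = 0.68 × (0.7866 − 0.0376) / (0.8 × 3.8) = 0.68 × 0.2464 = 0.1675

16.8%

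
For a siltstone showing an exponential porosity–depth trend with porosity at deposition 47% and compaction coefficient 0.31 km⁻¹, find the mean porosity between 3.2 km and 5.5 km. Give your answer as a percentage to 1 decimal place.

⟨phi⟩ = (1/(z₂−z₁)) ∫ phi₀ e^(−kz) dz = phi₀·(e^(−k·z₁) − e^(−k·z₂)) / (k·(z₂−z₁))
e^(−0.31×3.2) = 0.3708; e^(−0.31×5.5) = 0.1818
⟨phi⟩ = 0.47 × (0.3708 − 0.1818) / (0.31 × 2.3) = 0.47 × 0.2652 = 0.1246

12.5%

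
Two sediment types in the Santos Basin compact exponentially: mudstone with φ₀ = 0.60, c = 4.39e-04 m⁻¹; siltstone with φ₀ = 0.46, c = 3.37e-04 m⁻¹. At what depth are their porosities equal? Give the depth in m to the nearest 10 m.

2600 m

Working in km (1 km = 1000 m; c in km⁻¹ = c in m⁻¹ × 1000):
Set φ₀ₐ e^(−cₐd) = φ₀ᵦ e^(−cᵦd) ⇒ ln(φ₀ₐ/φ₀ᵦ) = (cₐ − cᵦ)·d
d = ln(0.6/0.46) / (0.439 − 0.337) = 0.2657 / 0.102 = 2.605 km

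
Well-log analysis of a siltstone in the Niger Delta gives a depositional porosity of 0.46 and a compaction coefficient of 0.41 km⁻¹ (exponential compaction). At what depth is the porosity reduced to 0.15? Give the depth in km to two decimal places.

Invert Athy's law: Z = ln(phi₀/phi) / β
Z = ln(0.46/0.15) / 0.41 = ln(3.067) / 0.41 = 1.1206 / 0.41 = 2.733 km

2.73 km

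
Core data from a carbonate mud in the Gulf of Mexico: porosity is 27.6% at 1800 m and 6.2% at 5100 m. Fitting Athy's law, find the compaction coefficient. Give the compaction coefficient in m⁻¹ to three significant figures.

0.000453 m⁻¹

Working in km (1 km = 1000 m; β in km⁻¹ = β in m⁻¹ × 1000):
Athy: phi(d) = phi₀ e^(−βd) ⇒ phi₁/phi₂ = e^{β(d₂−d₁)} ⇒ β = ln(phi₁/phi₂)/(d₂−d₁)
β = ln(0.276/0.062) / (5.1 − 1.8) = ln(4.452) / 3.3 = 1.4933 / 3.3 = 0.4525 km⁻¹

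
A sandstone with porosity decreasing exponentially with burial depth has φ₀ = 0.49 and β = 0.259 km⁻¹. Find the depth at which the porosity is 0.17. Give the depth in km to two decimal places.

4.09 km

Invert Athy's law: Z = ln(φ₀/φ) / β
Z = ln(0.49/0.17) / 0.259 = ln(2.882) / 0.259 = 1.0586 / 0.259 = 4.087 km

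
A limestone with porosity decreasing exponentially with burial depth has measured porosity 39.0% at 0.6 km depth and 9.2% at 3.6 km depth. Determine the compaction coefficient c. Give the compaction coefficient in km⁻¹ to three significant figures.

0.481 km⁻¹

Athy: φ(d) = φ₀ e^(−cd) ⇒ φ₁/φ₂ = e^{c(d₂−d₁)} ⇒ c = ln(φ₁/φ₂)/(d₂−d₁)
c = ln(0.39/0.092) / (3.6 − 0.6) = ln(4.239) / 3 = 1.4444 / 3 = 0.4815 km⁻¹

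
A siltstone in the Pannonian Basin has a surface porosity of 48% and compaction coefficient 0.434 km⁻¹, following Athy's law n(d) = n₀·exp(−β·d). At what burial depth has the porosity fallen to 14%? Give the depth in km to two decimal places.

Invert Athy's law: d = ln(n₀/n) / β
d = ln(0.48/0.14) / 0.434 = ln(3.429) / 0.434 = 1.2321 / 0.434 = 2.839 km

2.84 km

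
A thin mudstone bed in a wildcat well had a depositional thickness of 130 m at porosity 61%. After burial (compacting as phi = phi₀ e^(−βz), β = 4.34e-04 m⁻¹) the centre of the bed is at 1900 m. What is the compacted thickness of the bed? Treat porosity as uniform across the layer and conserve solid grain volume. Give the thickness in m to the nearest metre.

69 m

Working in km (1 km = 1000 m; β in km⁻¹ = β in m⁻¹ × 1000):
Porosity at 1.9 km: phi = 0.61·exp(−0.434×1.9) = 0.2674
Solid-volume conservation: h(1−phi) = h₀(1−phi₀) ⇒ h = h₀·(1−phi₀)/(1−phi)
h = 0.13 × (1 − 0.61)/(1 − 0.2674) = 0.13 × 0.5324 = 0.0692 km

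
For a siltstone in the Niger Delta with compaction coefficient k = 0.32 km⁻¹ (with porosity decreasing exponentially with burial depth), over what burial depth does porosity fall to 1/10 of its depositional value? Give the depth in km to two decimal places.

phi/phi₀ = 1/10 ⇒ exp(−k·Z) = 1/10 ⇒ Z = ln(10) / k
Z = 2.3026 / 0.32 = 7.196 km

7.20 km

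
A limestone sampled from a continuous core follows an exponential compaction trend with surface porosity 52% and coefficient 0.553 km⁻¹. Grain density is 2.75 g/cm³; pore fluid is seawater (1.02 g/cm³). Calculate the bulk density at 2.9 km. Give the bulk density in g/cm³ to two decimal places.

2.57 g/cm³

Porosity at depth: phi = 0.52·exp(−0.553×2.9) = 0.52×0.2012 = 0.1046
Bulk density: ρ_b = (1−phi)ρ_g + phi·ρ_f = 0.8954×2.75 + 0.1046×1.02
       = 2.462 + 0.107 = 2.569 g/cm³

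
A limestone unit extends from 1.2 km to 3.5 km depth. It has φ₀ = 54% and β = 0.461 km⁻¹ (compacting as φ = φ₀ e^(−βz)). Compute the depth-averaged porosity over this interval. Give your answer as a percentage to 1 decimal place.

⟨φ⟩ = (1/(z₂−z₁)) ∫ φ₀ e^(−βz) dz = φ₀·(e^(−β·z₁) − e^(−β·z₂)) / (β·(z₂−z₁))
e^(−0.461×1.2) = 0.5751; e^(−0.461×3.5) = 0.1992
⟨φ⟩ = 0.54 × (0.5751 − 0.1992) / (0.461 × 2.3) = 0.54 × 0.3545 = 0.1915

19.1%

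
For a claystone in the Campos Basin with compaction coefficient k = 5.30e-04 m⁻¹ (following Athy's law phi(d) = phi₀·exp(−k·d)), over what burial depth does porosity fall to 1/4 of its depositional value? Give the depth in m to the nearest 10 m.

Working in km (1 km = 1000 m; k in km⁻¹ = k in m⁻¹ × 1000):
phi/phi₀ = 1/4 ⇒ exp(−k·d) = 1/4 ⇒ d = ln(4) / k
d = 1.3863 / 0.53 = 2.616 km

2620 m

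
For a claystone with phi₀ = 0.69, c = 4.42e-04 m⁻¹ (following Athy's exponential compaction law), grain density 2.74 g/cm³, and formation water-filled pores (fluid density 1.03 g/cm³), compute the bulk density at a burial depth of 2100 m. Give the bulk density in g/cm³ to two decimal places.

2.27 g/cm³

Working in km (1 km = 1000 m; c in km⁻¹ = c in m⁻¹ × 1000):
Porosity at depth: phi = 0.69·exp(−0.442×2.1) = 0.69×0.3953 = 0.2727
Bulk density: ρ_b = (1−phi)ρ_g + phi·ρ_f = 0.7273×2.74 + 0.2727×1.03
       = 1.993 + 0.281 = 2.274 g/cm³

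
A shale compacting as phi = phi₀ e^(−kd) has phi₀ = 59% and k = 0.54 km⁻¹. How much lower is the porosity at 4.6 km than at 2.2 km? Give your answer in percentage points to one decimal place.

phi(2.2) = 0.59·e^(−0.54×2.2) = 0.1798
phi(4.6) = 0.59·e^(−0.54×4.6) = 0.0492
Δphi = 0.1798 − 0.0492 = 0.1306

13.1 percentage points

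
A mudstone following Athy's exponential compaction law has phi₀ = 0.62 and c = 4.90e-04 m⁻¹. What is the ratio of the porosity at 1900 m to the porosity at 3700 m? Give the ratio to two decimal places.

Working in km (1 km = 1000 m; c in km⁻¹ = c in m⁻¹ × 1000):
phi(d₁)/phi(d₂) = e^(−c·d₁)/e^(−c·d₂) = e^{c(d₂−d₁)}
= exp(0.49 × 1.8) = exp(0.882) = 2.4157

2.42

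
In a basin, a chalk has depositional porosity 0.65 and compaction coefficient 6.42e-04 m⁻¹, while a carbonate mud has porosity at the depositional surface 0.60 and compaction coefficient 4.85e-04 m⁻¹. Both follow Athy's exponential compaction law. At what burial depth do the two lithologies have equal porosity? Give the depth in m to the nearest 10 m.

510 m

Working in km (1 km = 1000 m; c in km⁻¹ = c in m⁻¹ × 1000):
Set phi₀ₐ e^(−cₐd) = phi₀ᵦ e^(−cᵦd) ⇒ ln(phi₀ₐ/phi₀ᵦ) = (cₐ − cᵦ)·d
d = ln(0.65/0.6) / (0.642 − 0.485) = 0.0800 / 0.157 = 0.510 km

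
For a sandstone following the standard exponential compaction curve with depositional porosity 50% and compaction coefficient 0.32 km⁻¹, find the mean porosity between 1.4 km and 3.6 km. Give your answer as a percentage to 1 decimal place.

⟨phi⟩ = (1/(z₂−z₁)) ∫ phi₀ e^(−βz) dz = phi₀·(e^(−β·z₁) − e^(−β·z₂)) / (β·(z₂−z₁))
e^(−0.32×1.4) = 0.6389; e^(−0.32×3.6) = 0.3160
⟨phi⟩ = 0.5 × (0.6389 − 0.3160) / (0.32 × 2.2) = 0.5 × 0.4587 = 0.2293

22.9%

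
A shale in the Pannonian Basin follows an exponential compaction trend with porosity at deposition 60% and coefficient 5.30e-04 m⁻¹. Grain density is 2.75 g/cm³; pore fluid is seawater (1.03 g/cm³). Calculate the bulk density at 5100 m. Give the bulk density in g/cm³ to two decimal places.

Working in km (1 km = 1000 m; β in km⁻¹ = β in m⁻¹ × 1000):
Porosity at depth: n = 0.6·exp(−0.53×5.1) = 0.6×0.0670 = 0.0402
Bulk density: ρ_b = (1−n)ρ_g + n·ρ_f = 0.9598×2.75 + 0.0402×1.03
       = 2.639 + 0.041 = 2.681 g/cm³

2.68 g/cm³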